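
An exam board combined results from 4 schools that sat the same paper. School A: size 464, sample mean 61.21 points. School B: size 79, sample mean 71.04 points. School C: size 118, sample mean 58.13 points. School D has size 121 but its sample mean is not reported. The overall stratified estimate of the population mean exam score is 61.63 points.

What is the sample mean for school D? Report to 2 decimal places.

60.51

Σ Nₕx̄ₕ = N·μ, so 121·x̄_D = 782·61.63 − (464·61.21 + 79·71.04 + 118·58.13).
= 48194.66 − 40872.94 = 7321.72.
x̄_D = 7321.72 / 121 = 60.5101... → 60.51.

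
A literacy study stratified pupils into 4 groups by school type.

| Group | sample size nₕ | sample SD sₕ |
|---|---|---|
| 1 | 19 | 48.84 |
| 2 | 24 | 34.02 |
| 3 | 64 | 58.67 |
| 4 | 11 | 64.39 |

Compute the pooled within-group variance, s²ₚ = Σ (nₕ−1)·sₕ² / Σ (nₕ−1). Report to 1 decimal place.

2876.1

Degrees of freedom: 18 + 23 + 63 + 10 = 114.
Σ(nₕ−1)sₕ² = 18·2385.3456 + 23·1157.3604 + 63·3442.1689 + 10·4146.0721 = 327872.8717.
s²ₚ = 327872.8717 / 114 = 2876.078... → 2876.1.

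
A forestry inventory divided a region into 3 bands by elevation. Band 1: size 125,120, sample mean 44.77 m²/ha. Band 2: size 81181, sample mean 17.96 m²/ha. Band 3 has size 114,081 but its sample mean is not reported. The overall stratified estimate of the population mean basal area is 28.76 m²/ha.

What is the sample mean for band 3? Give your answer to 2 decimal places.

Σ Nₕx̄ₕ = N·μ, so 114081·x̄_3 = 320382·28.76 − (125120·44.77 + 81181·17.96).
= 9214186.32 − 7059633.16 = 2154553.16.
x̄_3 = 2154553.16 / 114081 = 18.8862... → 18.89.

18.89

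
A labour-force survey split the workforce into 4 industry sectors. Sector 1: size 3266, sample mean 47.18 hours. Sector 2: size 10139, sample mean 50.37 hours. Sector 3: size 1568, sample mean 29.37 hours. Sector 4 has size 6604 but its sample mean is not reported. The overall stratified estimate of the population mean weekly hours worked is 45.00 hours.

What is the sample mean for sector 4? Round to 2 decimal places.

Σ Nₕx̄ₕ = N·μ, so 6604·x̄_4 = 21577·45.00 − (3266·47.18 + 10139·50.37 + 1568·29.37).
= 970965 − 710843.47 = 260121.53.
x̄_4 = 260121.53 / 6604 = 39.3885... → 39.39.

39.39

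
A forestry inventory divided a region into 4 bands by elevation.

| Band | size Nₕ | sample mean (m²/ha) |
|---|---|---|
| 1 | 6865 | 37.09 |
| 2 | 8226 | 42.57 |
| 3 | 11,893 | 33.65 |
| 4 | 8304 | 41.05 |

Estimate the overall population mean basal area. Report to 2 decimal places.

N = 6865 + 8226 + 11893 + 8304 = 35288.
Overall mean = Σ (Nₕ/N)·x̄ₕ — weight by population share, not a simple average.
Σ Nₕx̄ₕ = 6865·37.09 + 8226·42.57 + 11893·33.65 + 8304·41.05 = 254622.85 + 350180.82 + 400199.45 + 340879.2 = 1345882.32.
Divide by N: 1345882.32 / 35288 = 38.1399... → 38.14.

38.14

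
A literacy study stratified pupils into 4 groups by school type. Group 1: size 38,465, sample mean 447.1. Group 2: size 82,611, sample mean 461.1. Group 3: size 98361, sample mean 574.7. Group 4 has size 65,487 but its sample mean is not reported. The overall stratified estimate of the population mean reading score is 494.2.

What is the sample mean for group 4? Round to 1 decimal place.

Σ Nₕx̄ₕ = N·μ, so 65487·x̄_4 = 284924·494.2 − (38465·447.1 + 82611·461.1 + 98361·574.7).
= 140809440.8 − 111817700.3 = 28991740.5.
x̄_4 = 28991740.5 / 65487 = 442.710... → 442.7.

442.7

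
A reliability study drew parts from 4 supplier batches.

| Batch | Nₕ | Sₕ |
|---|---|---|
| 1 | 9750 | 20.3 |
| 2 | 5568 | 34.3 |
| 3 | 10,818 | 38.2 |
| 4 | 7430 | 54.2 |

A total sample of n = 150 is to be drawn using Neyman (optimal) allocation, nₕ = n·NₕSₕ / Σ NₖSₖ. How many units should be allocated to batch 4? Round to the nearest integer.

Σ NₕSₕ = 9750·20.3 + 5568·34.3 + 10818·38.2 + 7430·54.2 = 1204861.
Share for 4: 402706/1204861 = 0.33423.
n_4 = 150 × 0.33423 = 50.135... → 50.

50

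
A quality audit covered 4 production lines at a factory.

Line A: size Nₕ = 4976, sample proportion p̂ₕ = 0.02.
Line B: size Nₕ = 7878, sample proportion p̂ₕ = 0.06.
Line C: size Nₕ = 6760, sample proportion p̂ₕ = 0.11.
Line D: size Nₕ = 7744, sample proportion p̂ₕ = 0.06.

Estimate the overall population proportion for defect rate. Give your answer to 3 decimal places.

0.065

Wₕ = Nₕ/N with N = 27358: 0.1819, 0.2880, 0.2471, 0.2831.
p̂_st = 0.1819·0.02 + 0.2880·0.06 + 0.2471·0.11 + 0.2831·0.06 ≈ 0.06508... → 0.065.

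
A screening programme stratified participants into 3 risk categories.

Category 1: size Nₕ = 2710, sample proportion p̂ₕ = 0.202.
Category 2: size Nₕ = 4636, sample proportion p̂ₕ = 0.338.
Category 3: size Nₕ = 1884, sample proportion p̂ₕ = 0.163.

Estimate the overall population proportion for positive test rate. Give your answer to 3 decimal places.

0.262

Wₕ = Nₕ/N with N = 9230: 0.2936, 0.5023, 0.2041.
p̂_st = 0.2936·0.202 + 0.5023·0.338 + 0.2041·0.163 ≈ 0.26235... → 0.262.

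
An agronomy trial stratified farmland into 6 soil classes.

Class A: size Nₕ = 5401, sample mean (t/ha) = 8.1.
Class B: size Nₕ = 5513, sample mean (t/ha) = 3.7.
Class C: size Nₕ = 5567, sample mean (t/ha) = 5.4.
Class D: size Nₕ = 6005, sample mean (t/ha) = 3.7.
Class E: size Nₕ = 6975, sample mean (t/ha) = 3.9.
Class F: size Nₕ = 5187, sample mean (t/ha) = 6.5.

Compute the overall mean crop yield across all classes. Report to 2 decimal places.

5.12

N = 34648; weights Wₕ = Nₕ/N = (0.1559, 0.1591, 0.1607, 0.1733, 0.2013, 0.1497).
x̄_st = Σ Wₕ·x̄ₕ = 0.1559·8.1 + 0.1591·3.7 + 0.1607·5.4 + 0.1733·3.7 + 0.2013·3.9 + 0.1497·6.5 ≈ 5.1185...
→ 5.12.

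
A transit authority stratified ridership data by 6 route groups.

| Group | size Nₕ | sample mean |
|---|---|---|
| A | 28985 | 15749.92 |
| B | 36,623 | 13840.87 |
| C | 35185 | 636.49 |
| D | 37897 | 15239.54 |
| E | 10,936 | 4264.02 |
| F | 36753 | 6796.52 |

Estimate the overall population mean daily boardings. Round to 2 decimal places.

N = 28985 + 36623 + 35185 + 37897 + 10936 + 36753 = 186379.
Weight each subgroup mean by Nₕ/N and sum.
Σ Nₕx̄ₕ = 28985·15749.92 + 36623·13840.87 + 35185·636.49 + 37897·15239.54 + 10936·4264.02 + 36753·6796.52 = 456511431.2 + 506894182.01 + 22394900.65 + 577532847.38 + 46631322.72 + 249792499.56 = 1859757183.52.
Divide by N: 1859757183.52 / 186379 = 9978.3623... → 9978.36.

9978.36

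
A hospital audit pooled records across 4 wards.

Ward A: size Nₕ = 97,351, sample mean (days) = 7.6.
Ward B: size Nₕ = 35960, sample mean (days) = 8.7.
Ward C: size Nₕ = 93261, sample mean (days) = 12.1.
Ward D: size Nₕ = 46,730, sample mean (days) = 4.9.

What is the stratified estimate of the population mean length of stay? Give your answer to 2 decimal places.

8.82

x̄_st = (Σ Nₕx̄ₕ) / (Σ Nₕ) = (97351·7.6 + 35960·8.7 + 93261·12.1 + 46730·4.9) / 273302
= 2410154.7 / 273302 = 8.8187... → 8.82.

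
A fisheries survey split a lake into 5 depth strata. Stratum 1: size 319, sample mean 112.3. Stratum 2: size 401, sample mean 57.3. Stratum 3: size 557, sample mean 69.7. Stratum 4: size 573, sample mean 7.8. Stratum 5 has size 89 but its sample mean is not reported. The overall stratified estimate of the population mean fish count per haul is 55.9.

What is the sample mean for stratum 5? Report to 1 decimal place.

70.8

N = 319 + 401 + 557 + 573 + 89 = 1939.
Overall total = μ·N = 55.9·1939 = 108390.1.
Subtract the known strata: 319·112.3 + 401·57.3 + 557·69.7 + 573·7.8 = 102093.3.
Remaining total for stratum 5: 108390.1 − 102093.3 = 6296.8.
Divide by its size: 6296.8 / 89 = 70.751... → 70.8.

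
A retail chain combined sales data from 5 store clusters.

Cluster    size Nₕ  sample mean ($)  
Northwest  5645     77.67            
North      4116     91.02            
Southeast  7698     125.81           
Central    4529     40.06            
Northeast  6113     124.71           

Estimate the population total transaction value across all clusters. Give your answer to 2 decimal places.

2725354.82

Estimate total by summing Nₕ·x̄ₕ over strata.
5645·77.67 + 4116·91.02 + 7698·125.81 + 4529·40.06 + 6113·124.71 = 438447.15 + 374638.32 + 968485.38 + 181431.74 + 762352.23 = 2725354.82.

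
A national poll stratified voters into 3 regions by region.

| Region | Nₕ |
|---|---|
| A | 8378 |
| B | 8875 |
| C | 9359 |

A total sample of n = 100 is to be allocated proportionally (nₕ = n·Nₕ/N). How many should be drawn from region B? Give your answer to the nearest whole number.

33

N = 8378 + 8875 + 9359 = 26612.
n_B = 100·8875/26612 = 33.350... → 33.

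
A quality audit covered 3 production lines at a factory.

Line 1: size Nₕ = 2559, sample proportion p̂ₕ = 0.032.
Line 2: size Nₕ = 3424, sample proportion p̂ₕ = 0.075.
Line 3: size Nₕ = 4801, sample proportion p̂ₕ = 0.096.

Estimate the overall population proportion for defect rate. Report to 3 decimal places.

N = 2559 + 3424 + 4801 = 10784.
Overall proportion = Σ (Nₕ/N)·p̂ₕ.
Σ Nₕp̂ₕ = 81.888 + 256.8 + 460.896 = 799.584.
799.584 / 10784 = 0.07415... → 0.074.

0.074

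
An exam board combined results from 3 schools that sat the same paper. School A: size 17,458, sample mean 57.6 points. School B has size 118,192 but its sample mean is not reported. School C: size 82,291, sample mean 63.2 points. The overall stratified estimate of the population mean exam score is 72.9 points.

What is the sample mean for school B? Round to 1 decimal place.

N = 17458 + 118192 + 82291 = 217941.
Overall total = μ·N = 72.9·217941 = 15887898.9.
Subtract the known strata: 17458·57.6 + 82291·63.2 = 6206372.
Remaining total for school B: 15887898.9 − 6206372 = 9681526.9.
Divide by its size: 9681526.9 / 118192 = 81.914... → 81.9.

81.9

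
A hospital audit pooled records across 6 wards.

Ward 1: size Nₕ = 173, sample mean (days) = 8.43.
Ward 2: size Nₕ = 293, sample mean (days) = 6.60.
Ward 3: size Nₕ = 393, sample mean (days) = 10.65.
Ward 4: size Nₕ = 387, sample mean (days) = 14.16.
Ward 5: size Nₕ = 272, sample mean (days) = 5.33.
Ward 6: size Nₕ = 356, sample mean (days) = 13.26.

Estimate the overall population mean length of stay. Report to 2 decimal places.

10.26

x̄_st = (Σ Nₕx̄ₕ) / (Σ Nₕ) = (173·8.43 + 293·6.60 + 393·10.65 + 387·14.16 + 272·5.33 + 356·13.26) / 1874
= 19227.88 / 1874 = 10.2603... → 10.26.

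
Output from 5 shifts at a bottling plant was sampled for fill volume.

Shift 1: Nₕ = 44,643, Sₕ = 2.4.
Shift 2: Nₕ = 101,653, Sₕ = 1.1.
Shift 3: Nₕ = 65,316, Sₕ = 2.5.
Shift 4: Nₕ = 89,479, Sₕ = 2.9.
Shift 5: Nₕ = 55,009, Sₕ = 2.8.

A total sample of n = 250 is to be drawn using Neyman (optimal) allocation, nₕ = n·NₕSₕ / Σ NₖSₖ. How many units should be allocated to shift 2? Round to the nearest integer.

Σ NₕSₕ = 44643·2.4 + 101653·1.1 + 65316·2.5 + 89479·2.9 + 55009·2.8 = 795765.8.
Share for 2: 111818.3/795765.8 = 0.14052.
n_2 = 250 × 0.14052 = 35.129... → 35.

35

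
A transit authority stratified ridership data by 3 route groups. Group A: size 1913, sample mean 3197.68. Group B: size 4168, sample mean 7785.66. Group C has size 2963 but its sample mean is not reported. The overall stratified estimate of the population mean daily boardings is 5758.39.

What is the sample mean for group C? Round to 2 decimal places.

4559.93

N = 1913 + 4168 + 2963 = 9044.
Overall total = μ·N = 5758.39·9044 = 52078879.16.
Subtract the known strata: 1913·3197.68 + 4168·7785.66 = 38567792.72.
Remaining total for group C: 52078879.16 − 38567792.72 = 13511086.44.
Divide by its size: 13511086.44 / 2963 = 4559.9347... → 4559.93.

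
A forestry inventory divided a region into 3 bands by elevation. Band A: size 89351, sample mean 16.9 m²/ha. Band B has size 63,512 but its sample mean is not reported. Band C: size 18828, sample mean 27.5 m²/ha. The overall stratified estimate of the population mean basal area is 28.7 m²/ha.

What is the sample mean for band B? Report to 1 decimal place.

45.7

Σ Nₕx̄ₕ = N·μ, so 63512·x̄_B = 171691·28.7 − (89351·16.9 + 18828·27.5).
= 4927531.7 − 2027801.9 = 2899729.8.
x̄_B = 2899729.8 / 63512 = 45.656... → 45.7.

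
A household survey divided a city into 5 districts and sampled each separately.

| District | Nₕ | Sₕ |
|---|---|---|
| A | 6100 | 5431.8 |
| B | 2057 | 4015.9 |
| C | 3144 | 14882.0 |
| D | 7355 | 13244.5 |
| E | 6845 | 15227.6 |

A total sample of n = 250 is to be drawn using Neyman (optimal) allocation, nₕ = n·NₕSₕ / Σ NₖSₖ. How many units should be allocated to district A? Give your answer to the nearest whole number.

A: NₕSₕ = 6100·5431.8 = 33133980
B: NₕSₕ = 2057·4015.9 = 8260706.3
C: NₕSₕ = 3144·14882.0 = 46789008
D: NₕSₕ = 7355·13244.5 = 97413297.5
E: NₕSₕ = 6845·15227.6 = 104232922
Σ NₕSₕ = 289829913.8.
n_A = 250·33133980/289829913.8 = 28.581... → 29.

29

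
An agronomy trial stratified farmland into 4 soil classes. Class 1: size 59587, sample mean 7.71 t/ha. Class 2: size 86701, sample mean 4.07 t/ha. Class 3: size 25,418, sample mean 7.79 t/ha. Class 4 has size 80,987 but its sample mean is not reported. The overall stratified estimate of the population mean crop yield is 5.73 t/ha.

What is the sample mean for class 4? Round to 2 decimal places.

Σ Nₕx̄ₕ = N·μ, so 80987·x̄_4 = 252693·5.73 − (59587·7.71 + 86701·4.07 + 25418·7.79).
= 1447930.89 − 1010295.06 = 437635.83.
x̄_4 = 437635.83 / 80987 = 5.4038... → 5.40.

5.40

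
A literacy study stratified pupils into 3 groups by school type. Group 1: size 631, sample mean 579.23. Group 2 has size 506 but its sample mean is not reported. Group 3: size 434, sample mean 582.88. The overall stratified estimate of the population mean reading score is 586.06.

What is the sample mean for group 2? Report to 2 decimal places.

Σ Nₕx̄ₕ = N·μ, so 506·x̄_2 = 1571·586.06 − (631·579.23 + 434·582.88).
= 920700.26 − 618464.05 = 302236.21.
x̄_2 = 302236.21 / 506 = 597.3048... → 597.30.

597.30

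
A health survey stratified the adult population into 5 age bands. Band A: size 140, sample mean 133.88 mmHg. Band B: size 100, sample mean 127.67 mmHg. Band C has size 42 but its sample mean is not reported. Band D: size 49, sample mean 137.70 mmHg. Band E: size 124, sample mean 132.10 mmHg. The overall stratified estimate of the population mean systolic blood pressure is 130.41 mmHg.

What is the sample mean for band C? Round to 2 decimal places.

Σ Nₕx̄ₕ = N·μ, so 42·x̄_C = 455·130.41 − (140·133.88 + 100·127.67 + 49·137.70 + 124·132.10).
= 59336.55 − 54637.9 = 4698.65.
x̄_C = 4698.65 / 42 = 111.8726... → 111.87.

111.87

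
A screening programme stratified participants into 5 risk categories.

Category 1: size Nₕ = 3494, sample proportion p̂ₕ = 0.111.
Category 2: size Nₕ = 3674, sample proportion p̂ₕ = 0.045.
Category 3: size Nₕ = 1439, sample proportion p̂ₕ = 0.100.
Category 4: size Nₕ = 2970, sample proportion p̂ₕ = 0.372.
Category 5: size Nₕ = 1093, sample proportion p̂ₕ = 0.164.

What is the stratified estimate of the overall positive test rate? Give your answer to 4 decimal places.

0.1564

N = 3494 + 3674 + 1439 + 2970 + 1093 = 12670.
Overall proportion = Σ (Nₕ/N)·p̂ₕ.
Σ Nₕp̂ₕ = 387.834 + 165.33 + 143.9 + 1104.84 + 179.252 = 1981.156.
1981.156 / 12670 = 0.156366... → 0.1564.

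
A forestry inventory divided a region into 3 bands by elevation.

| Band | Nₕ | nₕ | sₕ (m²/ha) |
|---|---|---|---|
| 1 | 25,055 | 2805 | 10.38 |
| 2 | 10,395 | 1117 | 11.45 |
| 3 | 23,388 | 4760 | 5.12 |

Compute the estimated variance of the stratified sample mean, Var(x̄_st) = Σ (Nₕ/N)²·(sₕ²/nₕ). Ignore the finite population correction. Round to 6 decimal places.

0.011499

N = 58838; Wₕ = Nₕ/N.
band 1: (25055/58838)²·10.38²/2805 = 0.006965220
band 2: (10395/58838)²·11.45²/1117 = 0.003663456
band 3: (23388/58838)²·5.12²/4760 = 0.000870168
Sum = 0.011498845 → 0.011499.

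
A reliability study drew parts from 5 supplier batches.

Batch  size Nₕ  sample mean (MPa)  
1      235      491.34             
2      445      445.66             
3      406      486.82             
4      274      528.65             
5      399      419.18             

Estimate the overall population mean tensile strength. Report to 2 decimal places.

N = 1759; weights Wₕ = Nₕ/N = (0.1336, 0.2530, 0.2308, 0.1558, 0.2268).
x̄_st = Σ Wₕ·x̄ₕ = 0.1336·491.34 + 0.2530·445.66 + 0.2308·486.82 + 0.1558·528.65 + 0.2268·419.18 ≈ 468.1839...
→ 468.18.

468.18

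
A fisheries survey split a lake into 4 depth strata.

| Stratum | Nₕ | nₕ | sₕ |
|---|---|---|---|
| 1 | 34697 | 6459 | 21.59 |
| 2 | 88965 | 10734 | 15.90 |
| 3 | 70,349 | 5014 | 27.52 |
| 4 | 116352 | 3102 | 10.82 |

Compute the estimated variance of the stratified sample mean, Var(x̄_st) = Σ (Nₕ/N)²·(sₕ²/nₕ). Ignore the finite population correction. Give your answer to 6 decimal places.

N = 310363; Wₕ = Nₕ/N.
stratum 1: (34697/310363)²·21.59²/6459 = 0.000901953
stratum 2: (88965/310363)²·15.90²/10734 = 0.001935224
stratum 3: (70349/310363)²·27.52²/5014 = 0.007760479
stratum 4: (116352/310363)²·10.82²/3102 = 0.005304208
Sum = 0.015901863 → 0.015902.

0.015902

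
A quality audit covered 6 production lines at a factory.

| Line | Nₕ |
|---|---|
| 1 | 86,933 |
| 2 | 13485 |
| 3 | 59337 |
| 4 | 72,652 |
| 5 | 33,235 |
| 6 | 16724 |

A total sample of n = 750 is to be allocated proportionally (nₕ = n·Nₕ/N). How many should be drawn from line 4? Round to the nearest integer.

193

Share of line 4 = 72652/282366 = 0.25730.
Allocate 750 × 0.25730 = 192.973... → 193.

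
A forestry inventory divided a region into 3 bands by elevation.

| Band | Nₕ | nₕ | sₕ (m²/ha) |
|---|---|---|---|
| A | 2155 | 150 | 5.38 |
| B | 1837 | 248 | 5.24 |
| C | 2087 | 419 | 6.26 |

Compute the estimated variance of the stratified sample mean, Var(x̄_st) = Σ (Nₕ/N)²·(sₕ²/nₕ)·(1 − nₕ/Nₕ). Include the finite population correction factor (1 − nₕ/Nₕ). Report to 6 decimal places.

N = 6079; Wₕ = Nₕ/N.
band A: (2155/6079)²·5.38²/150·(1 − 150/2155) = 0.022561640
band B: (1837/6079)²·5.24²/248·(1 − 248/1837) = 0.008745400
band C: (2087/6079)²·6.26²/419·(1 − 419/2087) = 0.008810263
Sum = 0.040117302 → 0.040117.

0.040117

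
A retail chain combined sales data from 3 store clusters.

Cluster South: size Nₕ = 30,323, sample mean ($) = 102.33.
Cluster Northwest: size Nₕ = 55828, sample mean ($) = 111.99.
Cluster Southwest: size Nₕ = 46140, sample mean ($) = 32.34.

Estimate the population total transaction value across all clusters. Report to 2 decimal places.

10847297.91

South: 30323·102.33 = 3102952.59
Northwest: 55828·111.99 = 6252177.72
Southwest: 46140·32.34 = 1492167.6
τ̂ = Σ Nₕx̄ₕ = 10847297.91.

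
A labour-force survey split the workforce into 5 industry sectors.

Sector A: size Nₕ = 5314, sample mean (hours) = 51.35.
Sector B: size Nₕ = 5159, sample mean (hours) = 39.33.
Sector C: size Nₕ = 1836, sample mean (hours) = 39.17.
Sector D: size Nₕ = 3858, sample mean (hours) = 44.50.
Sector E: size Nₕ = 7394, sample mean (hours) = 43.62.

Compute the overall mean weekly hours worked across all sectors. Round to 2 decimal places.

N = 5314 + 5159 + 1836 + 3858 + 7394 = 23561.
The stratified mean weights each stratum mean by its population share Nₕ/N.
Σ Nₕx̄ₕ = 5314·51.35 + 5159·39.33 + 1836·39.17 + 3858·44.50 + 7394·43.62 = 272873.9 + 202903.47 + 71916.12 + 171681 + 322526.28 = 1041900.77.
Divide by N: 1041900.77 / 23561 = 44.2214... → 44.22.

44.22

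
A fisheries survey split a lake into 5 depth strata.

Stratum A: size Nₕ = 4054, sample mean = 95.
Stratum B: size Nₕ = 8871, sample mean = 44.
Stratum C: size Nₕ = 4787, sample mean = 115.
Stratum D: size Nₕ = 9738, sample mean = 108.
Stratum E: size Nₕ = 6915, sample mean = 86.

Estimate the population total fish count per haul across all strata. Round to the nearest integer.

Estimate total by summing Nₕ·x̄ₕ over strata.
4054·95 + 8871·44 + 4787·115 + 9738·108 + 6915·86 = 385130 + 390324 + 550505 + 1051704 + 594690 = 2972353.

2972353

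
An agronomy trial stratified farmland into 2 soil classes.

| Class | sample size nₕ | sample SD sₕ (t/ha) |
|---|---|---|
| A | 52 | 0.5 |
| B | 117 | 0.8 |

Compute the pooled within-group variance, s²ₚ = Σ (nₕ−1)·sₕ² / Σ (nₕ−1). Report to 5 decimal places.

0.52090

Degrees of freedom: 51 + 116 = 167.
Σ(nₕ−1)sₕ² = 51·0.25 + 116·0.64 = 86.99.
s²ₚ = 86.99 / 167 = 0.5208982... → 0.52090.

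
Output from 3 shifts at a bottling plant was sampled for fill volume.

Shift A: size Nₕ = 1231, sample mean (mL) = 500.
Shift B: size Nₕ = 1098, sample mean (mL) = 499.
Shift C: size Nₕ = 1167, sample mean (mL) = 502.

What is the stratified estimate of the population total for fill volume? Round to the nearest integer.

1749236

Population total = Σ Nₕ·x̄ₕ (each stratum's size times its mean).
1231·500 + 1098·499 + 1167·502 = 615500 + 547902 + 585834 = 1749236.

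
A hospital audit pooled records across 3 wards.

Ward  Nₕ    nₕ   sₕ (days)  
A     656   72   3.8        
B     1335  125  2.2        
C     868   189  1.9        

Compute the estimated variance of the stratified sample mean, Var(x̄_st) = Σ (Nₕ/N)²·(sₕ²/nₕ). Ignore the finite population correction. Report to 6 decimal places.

N = 2859; Wₕ = Nₕ/N.
ward A: (656/2859)²·3.8²/72 = 0.010558788
ward B: (1335/2859)²·2.2²/125 = 0.008442471
ward C: (868/2859)²·1.9²/189 = 0.001760583
Sum = 0.020761842 → 0.020762.

0.020762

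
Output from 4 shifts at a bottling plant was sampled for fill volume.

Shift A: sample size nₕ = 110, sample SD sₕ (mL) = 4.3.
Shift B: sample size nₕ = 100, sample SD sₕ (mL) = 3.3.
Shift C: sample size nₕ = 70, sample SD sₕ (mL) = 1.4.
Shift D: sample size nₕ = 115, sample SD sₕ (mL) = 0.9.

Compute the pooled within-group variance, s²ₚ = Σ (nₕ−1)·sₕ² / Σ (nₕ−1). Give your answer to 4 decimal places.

Degrees of freedom: 109 + 99 + 69 + 114 = 391.
Σ(nₕ−1)sₕ² = 109·18.49 + 99·10.89 + 69·1.96 + 114·0.81 = 3321.1.
s²ₚ = 3321.1 / 391 = 8.493862... → 8.4939.

8.4939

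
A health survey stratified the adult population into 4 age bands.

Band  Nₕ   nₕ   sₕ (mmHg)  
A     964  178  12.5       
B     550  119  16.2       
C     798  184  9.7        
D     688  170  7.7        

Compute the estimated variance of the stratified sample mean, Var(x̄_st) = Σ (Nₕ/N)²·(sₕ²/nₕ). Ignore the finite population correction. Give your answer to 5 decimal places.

N = 3000. Term for each stratum: Wₕ²sₕ²/nₕ.
Var(x̄_st) = 0.09063826 + 0.07412521 + 0.03618170 + 0.01834285 = 0.21928802 → 0.21929.

0.21929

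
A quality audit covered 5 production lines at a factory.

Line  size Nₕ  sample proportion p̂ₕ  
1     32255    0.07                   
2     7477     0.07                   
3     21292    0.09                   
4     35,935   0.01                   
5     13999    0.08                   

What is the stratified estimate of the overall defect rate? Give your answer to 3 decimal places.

Wₕ = Nₕ/N with N = 110958: 0.2907, 0.0674, 0.1919, 0.3239, 0.1262.
p̂_st = 0.2907·0.07 + 0.0674·0.07 + 0.1919·0.09 + 0.3239·0.01 + 0.1262·0.08 ≈ 0.05567... → 0.056.

0.056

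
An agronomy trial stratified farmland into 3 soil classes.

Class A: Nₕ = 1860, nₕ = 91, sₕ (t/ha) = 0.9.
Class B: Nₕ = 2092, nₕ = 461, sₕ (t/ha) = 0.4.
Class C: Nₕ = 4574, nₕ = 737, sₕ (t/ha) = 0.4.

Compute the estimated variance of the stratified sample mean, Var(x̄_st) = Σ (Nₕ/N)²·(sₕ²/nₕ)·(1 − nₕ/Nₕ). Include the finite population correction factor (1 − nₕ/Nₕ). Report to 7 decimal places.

N = 8526. Term for each stratum: Wₕ²sₕ²/nₕ·(1−nₕ/Nₕ).
Var(x̄_st) = 0.0004028967 + 0.0000162909 + 0.0000524143 = 0.0004716019 → 0.0004716.

0.0004716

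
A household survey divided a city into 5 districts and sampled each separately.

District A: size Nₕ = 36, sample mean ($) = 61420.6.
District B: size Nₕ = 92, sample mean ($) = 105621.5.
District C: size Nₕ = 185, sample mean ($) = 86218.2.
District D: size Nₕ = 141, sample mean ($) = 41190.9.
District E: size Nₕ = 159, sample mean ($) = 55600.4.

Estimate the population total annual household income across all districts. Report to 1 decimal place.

42527067.1

Population total = Σ Nₕ·x̄ₕ (each stratum's size times its mean).
36·61420.6 + 92·105621.5 + 185·86218.2 + 141·41190.9 + 159·55600.4 = 2211141.6 + 9717178 + 15950367 + 5807916.9 + 8840463.6 = 42527067.1.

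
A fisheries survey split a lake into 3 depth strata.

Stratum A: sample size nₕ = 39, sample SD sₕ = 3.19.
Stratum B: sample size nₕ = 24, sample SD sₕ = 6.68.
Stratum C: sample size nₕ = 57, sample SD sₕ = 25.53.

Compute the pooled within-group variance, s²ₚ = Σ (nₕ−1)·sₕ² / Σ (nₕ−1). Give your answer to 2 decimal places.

324.04

A: (39−1)·3.19² = 38·10.1761 = 386.6918
B: (24−1)·6.68² = 23·44.6224 = 1026.3152
C: (57−1)·25.53² = 56·651.7809 = 36499.7304
Numerator = 37912.7374; denominator = Σ(nₕ−1) = 117.
s²ₚ = 37912.7374/117 = 324.0405... → 324.04.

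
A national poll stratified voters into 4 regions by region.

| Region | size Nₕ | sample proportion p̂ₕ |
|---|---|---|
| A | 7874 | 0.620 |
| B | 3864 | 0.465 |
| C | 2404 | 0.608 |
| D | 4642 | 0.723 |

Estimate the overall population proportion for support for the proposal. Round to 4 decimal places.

0.6120

Wₕ = Nₕ/N with N = 18784: 0.4192, 0.2057, 0.1280, 0.2471.
p̂_st = 0.4192·0.620 + 0.2057·0.465 + 0.1280·0.608 + 0.2471·0.723 ≈ 0.612034... → 0.6120.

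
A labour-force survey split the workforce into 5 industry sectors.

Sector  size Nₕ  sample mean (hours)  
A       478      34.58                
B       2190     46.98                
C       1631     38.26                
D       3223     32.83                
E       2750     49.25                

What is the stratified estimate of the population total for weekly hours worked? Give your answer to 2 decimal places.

Population total = Σ Nₕ·x̄ₕ (each stratum's size times its mean).
478·34.58 + 2190·46.98 + 1631·38.26 + 3223·32.83 + 2750·49.25 = 16529.24 + 102886.2 + 62402.06 + 105811.09 + 135437.5 = 423066.09.

423066.09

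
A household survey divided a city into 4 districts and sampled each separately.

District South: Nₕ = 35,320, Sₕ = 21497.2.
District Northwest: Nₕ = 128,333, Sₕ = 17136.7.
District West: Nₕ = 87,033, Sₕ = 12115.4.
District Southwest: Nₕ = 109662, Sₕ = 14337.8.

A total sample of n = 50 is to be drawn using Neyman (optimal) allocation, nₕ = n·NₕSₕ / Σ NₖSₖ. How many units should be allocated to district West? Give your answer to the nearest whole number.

South: NₕSₕ = 35320·21497.2 = 759281104
Northwest: NₕSₕ = 128333·17136.7 = 2199204121.1
West: NₕSₕ = 87033·12115.4 = 1054439608.2
Southwest: NₕSₕ = 109662·14337.8 = 1572311823.6
Σ NₕSₕ = 5585236656.9.
n_West = 50·1054439608.2/5585236656.9 = 9.440... → 9.

9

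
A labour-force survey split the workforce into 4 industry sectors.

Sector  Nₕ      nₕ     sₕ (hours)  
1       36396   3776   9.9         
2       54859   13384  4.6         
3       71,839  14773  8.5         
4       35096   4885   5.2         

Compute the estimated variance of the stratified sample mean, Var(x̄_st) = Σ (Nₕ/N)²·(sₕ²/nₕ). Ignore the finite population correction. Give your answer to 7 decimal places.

N = 198190. Term for each stratum: Wₕ²sₕ²/nₕ.
Var(x̄_st) = 0.0008753510 + 0.0001211329 + 0.0006425786 + 0.0001735777 = 0.0018126401 → 0.0018126.

0.0018126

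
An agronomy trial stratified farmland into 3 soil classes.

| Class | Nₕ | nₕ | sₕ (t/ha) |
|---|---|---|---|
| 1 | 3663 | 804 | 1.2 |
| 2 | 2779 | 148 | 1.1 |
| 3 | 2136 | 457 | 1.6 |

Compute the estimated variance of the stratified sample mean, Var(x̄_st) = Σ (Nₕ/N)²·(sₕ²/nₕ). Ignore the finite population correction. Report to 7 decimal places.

0.0015320

N = 8578; Wₕ = Nₕ/N.
class 1: (3663/8578)²·1.2²/804 = 0.0003265940
class 2: (2779/8578)²·1.1²/148 = 0.0008580817
class 3: (2136/8578)²·1.6²/457 = 0.0003473395
Sum = 0.0015320152 → 0.0015320.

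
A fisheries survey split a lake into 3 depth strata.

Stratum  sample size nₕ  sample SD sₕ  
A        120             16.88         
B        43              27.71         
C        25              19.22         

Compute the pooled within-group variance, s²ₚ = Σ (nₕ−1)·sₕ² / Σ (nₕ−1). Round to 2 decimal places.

Degrees of freedom: 119 + 42 + 24 = 185.
Σ(nₕ−1)sₕ² = 119·284.9344 + 42·767.8441 + 24·369.4084 = 75022.4474.
s²ₚ = 75022.4474 / 185 = 405.5267... → 405.53.

405.53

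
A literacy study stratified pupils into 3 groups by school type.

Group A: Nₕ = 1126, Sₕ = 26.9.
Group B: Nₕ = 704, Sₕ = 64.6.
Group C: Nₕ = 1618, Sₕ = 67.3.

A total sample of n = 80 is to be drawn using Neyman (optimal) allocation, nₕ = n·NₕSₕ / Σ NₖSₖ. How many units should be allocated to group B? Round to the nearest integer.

20

Σ NₕSₕ = 1126·26.9 + 704·64.6 + 1618·67.3 = 184659.2.
Share for B: 45478.4/184659.2 = 0.24628.
n_B = 80 × 0.24628 = 19.703... → 20.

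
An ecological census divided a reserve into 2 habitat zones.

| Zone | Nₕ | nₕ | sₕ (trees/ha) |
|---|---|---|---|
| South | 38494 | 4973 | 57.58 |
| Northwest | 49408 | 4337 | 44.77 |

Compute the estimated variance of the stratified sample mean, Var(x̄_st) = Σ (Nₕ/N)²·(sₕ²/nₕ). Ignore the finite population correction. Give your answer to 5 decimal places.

0.27386

N = 87902. Term for each stratum: Wₕ²sₕ²/nₕ.
Var(x̄_st) = 0.12785374 + 0.14600973 = 0.27386347 → 0.27386.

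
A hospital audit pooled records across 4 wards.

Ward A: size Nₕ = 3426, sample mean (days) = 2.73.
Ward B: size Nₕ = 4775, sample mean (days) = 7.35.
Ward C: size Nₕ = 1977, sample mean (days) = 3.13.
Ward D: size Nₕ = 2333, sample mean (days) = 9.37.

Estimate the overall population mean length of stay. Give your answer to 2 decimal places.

N = 3426 + 4775 + 1977 + 2333 = 12511.
Overall mean = Σ (Nₕ/N)·x̄ₕ — weight by population share, not a simple average.
Σ Nₕx̄ₕ = 3426·2.73 + 4775·7.35 + 1977·3.13 + 2333·9.37 = 9352.98 + 35096.25 + 6188.01 + 21860.21 = 72497.45.
Divide by N: 72497.45 / 12511 = 5.7947... → 5.79.

5.79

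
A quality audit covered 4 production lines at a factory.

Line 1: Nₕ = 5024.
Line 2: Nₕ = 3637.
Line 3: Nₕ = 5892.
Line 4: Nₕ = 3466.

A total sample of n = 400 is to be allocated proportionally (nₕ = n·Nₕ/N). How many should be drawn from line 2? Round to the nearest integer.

N = 5024 + 3637 + 5892 + 3466 = 18019.
n_2 = 400·3637/18019 = 80.737... → 81.

81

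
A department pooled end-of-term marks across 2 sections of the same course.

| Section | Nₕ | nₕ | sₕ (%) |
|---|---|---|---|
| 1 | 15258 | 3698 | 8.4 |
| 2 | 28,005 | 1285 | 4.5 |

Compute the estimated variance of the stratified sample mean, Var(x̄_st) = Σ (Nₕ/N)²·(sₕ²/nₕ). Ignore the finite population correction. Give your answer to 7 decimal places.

N = 43263; Wₕ = Nₕ/N.
section 1: (15258/43263)²·8.4²/3698 = 0.0023733054
section 2: (28005/43263)²·4.5²/1285 = 0.0066032812
Sum = 0.0089765866 → 0.0089766.

0.0089766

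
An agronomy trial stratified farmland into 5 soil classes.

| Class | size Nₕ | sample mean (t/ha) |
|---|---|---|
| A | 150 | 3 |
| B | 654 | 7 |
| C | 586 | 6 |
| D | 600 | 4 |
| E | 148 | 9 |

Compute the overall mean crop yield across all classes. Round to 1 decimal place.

x̄_st = (Σ Nₕx̄ₕ) / (Σ Nₕ) = (150·3 + 654·7 + 586·6 + 600·4 + 148·9) / 2138
= 12276 / 2138 = 5.742... → 5.7.

5.7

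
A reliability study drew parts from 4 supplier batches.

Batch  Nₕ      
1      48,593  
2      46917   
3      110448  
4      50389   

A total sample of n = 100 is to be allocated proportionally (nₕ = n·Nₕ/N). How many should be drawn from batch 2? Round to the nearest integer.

18

N = 48593 + 46917 + 110448 + 50389 = 256347.
n_2 = 100·46917/256347 = 18.302... → 18.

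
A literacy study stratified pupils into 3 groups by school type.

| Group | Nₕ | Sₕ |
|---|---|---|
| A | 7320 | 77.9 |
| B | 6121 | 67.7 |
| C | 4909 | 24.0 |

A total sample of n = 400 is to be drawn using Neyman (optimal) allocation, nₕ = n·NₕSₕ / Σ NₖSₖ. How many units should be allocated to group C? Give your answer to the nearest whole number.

Σ NₕSₕ = 7320·77.9 + 6121·67.7 + 4909·24.0 = 1102435.7.
Share for C: 117816/1102435.7 = 0.10687.
n_C = 400 × 0.10687 = 42.748... → 43.

43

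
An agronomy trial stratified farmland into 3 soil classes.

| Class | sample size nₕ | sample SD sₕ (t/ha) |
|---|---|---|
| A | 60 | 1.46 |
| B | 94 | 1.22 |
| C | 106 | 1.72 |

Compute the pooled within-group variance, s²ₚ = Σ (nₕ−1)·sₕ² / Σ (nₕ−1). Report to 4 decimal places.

A: (60−1)·1.46² = 59·2.1316 = 125.7644
B: (94−1)·1.22² = 93·1.4884 = 138.4212
C: (106−1)·1.72² = 105·2.9584 = 310.632
Numerator = 574.8176; denominator = Σ(nₕ−1) = 257.
s²ₚ = 574.8176/257 = 2.236644... → 2.2366.

2.2366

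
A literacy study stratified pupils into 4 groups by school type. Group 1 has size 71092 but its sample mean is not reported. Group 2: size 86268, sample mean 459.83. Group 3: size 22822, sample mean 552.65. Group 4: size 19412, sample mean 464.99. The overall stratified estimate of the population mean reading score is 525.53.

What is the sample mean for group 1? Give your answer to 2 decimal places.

N = 71092 + 86268 + 22822 + 19412 = 199594.
Overall total = μ·N = 525.53·199594 = 104892634.82.
Subtract the known strata: 86268·459.83 + 22822·552.65 + 19412·464.99 = 61307578.62.
Remaining total for group 1: 104892634.82 − 61307578.62 = 43585056.2.
Divide by its size: 43585056.2 / 71092 = 613.0796... → 613.08.

613.08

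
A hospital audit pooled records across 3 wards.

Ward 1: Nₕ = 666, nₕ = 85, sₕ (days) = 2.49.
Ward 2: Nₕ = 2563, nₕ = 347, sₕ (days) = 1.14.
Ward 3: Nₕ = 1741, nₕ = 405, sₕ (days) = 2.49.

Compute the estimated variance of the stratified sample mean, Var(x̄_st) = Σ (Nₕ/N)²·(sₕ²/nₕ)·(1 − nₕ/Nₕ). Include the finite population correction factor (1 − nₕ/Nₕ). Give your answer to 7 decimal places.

N = 4970. Term for each stratum: Wₕ²sₕ²/nₕ·(1−nₕ/Nₕ).
Var(x̄_st) = 0.0011426609 + 0.0008611639 + 0.0014415713 = 0.0034453960 → 0.0034454.

0.0034454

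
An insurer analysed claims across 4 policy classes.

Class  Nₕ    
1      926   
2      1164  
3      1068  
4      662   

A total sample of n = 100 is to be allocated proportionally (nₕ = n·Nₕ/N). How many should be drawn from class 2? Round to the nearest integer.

N = 926 + 1164 + 1068 + 662 = 3820.
n_2 = 100·1164/3820 = 30.471... → 30.

30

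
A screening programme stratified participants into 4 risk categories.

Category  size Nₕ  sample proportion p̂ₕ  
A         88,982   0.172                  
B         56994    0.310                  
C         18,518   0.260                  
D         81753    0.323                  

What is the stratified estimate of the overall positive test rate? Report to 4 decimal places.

N = 88982 + 56994 + 18518 + 81753 = 246247.
Overall proportion = Σ (Nₕ/N)·p̂ₕ.
Σ Nₕp̂ₕ = 15304.904 + 17668.14 + 4814.68 + 26406.219 = 64193.943.
64193.943 / 246247 = 0.260689... → 0.2607.

0.2607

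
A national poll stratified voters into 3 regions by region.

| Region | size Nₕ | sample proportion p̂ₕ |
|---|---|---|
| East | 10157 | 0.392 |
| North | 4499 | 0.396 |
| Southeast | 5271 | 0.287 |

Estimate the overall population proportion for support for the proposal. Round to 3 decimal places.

N = 10157 + 4499 + 5271 = 19927.
Overall proportion = Σ (Nₕ/N)·p̂ₕ.
Σ Nₕp̂ₕ = 3981.544 + 1781.604 + 1512.777 = 7275.925.
7275.925 / 19927 = 0.36513... → 0.365.

0.365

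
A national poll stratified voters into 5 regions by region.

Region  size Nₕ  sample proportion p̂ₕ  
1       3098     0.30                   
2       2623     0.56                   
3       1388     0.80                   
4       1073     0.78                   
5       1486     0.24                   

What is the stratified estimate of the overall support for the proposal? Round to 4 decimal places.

0.4864

N = 3098 + 2623 + 1388 + 1073 + 1486 = 9668.
Overall proportion = Σ (Nₕ/N)·p̂ₕ.
Σ Nₕp̂ₕ = 929.4 + 1468.88 + 1110.4 + 836.94 + 356.64 = 4702.26.
4702.26 / 9668 = 0.486374... → 0.4864.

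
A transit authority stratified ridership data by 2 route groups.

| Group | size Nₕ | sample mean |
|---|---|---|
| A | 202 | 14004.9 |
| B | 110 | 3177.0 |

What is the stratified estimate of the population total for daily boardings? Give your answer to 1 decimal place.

3178459.8

Population total = Σ Nₕ·x̄ₕ (each stratum's size times its mean).
202·14004.9 + 110·3177.0 = 2828989.8 + 349470 = 3178459.8.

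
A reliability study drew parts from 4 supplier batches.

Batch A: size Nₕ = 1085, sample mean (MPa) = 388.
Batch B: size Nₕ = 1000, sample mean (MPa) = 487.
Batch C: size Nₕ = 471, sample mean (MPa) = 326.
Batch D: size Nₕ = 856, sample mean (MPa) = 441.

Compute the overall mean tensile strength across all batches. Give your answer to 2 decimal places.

N = 3412; weights Wₕ = Nₕ/N = (0.3180, 0.2931, 0.1380, 0.2509).
x̄_st = Σ Wₕ·x̄ₕ = 0.3180·388 + 0.2931·487 + 0.1380·326 + 0.2509·441 ≈ 421.7532...
→ 421.75.

421.75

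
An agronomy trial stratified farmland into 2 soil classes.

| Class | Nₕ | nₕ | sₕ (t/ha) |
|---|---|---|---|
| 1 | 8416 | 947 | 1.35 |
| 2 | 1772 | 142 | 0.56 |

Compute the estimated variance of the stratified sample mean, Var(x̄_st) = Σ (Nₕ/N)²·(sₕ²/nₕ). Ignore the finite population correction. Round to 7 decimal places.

N = 10188; Wₕ = Nₕ/N.
class 1: (8416/10188)²·1.35²/947 = 0.0013132613
class 2: (1772/10188)²·0.56²/142 = 0.0000668094
Sum = 0.0013800706 → 0.0013801.

0.0013801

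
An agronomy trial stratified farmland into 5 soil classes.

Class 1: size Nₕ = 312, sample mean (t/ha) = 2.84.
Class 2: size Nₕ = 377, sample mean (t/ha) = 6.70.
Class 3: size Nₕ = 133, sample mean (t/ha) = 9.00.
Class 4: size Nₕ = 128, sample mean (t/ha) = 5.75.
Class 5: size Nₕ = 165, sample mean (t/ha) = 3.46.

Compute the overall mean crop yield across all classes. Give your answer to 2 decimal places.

x̄_st = (Σ Nₕx̄ₕ) / (Σ Nₕ) = (312·2.84 + 377·6.70 + 133·9.00 + 128·5.75 + 165·3.46) / 1115
= 5915.88 / 1115 = 5.3057... → 5.31.

5.31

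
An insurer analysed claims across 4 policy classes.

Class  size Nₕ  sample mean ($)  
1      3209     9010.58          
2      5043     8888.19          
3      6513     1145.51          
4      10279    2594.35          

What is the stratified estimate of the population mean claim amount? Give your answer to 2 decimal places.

N = 25044; weights Wₕ = Nₕ/N = (0.1281, 0.2014, 0.2601, 0.4104).
x̄_st = Σ Wₕ·x̄ₕ = 0.1281·9010.58 + 0.2014·8888.19 + 0.2601·1145.51 + 0.4104·2594.35 ≈ 4307.0645...
→ 4307.06.

4307.06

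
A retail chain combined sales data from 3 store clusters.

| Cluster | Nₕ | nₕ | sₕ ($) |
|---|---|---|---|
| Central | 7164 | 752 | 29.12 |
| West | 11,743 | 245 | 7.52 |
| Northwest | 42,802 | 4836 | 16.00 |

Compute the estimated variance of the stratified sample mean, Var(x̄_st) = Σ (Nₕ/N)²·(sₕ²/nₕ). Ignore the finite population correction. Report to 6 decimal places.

0.049024

N = 61709; Wₕ = Nₕ/N.
cluster Central: (7164/61709)²·29.12²/752 = 0.015197741
cluster West: (11743/61709)²·7.52²/245 = 0.008358545
cluster Northwest: (42802/61709)²·16.00²/4836 = 0.025467410
Sum = 0.049023696 → 0.049024.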